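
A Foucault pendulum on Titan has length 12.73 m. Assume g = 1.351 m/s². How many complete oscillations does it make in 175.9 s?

T = 2π√(L/g) = 2π√(12.73/1.351) = 19.287 s.
Number of complete oscillations = ⌊175.9/19.287⌋ = ⌊9.1201⌋ = 9.

9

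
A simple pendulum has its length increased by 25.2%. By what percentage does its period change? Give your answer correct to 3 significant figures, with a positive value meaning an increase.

11.9%

T ∝ √L, so T'/T = √(1.252) = 1.119.
Percentage change in T = (1.119 − 1) × 100% = 11.9%.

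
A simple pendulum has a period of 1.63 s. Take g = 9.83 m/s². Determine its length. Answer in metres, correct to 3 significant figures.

0.662 m

From T = 2π√(L/g), L = gT²/(4π²) = 9.83 × 1.630²/(4π²) = 0.662 m.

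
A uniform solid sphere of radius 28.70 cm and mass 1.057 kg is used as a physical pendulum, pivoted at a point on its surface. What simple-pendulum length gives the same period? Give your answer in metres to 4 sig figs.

The equivalent simple-pendulum length is L_eq = I/(md), where I is about the pivot and d = 0.28700 m.
I_cm = (2/5)mR² = 0.034826 kg·m², so I = I_cm + md² = 0.034826 + 0.087064 = 0.12189 kg·m².
L_eq = 0.12189/(1.057 × 0.28700) = 0.4018 m.

0.4018 m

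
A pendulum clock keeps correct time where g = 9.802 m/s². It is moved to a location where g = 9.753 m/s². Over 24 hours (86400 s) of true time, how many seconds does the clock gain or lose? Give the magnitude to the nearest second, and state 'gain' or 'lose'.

The clock's period scales as T ∝ 1/√g, so T'/T = √(9.802/9.753) = 1.00251.
In 86400 s of true time the clock registers 86400/1.00251 = 86183.8 s, so it loses 216 s.

lose 216 s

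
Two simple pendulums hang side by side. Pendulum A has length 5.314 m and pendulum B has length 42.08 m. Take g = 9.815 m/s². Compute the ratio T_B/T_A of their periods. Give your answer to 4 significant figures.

2.814

T ∝ √L, so T_B/T_A = √(L_B/L_A) = √(42.08/5.314) = 2.814.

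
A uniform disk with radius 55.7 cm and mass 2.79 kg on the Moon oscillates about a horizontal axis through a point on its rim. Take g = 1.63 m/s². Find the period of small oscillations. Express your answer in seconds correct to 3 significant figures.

I_cm = ½mr² = 0.4328 kg·m². The pivot is at distance d = 0.557 m from the centre of mass.
By the parallel-axis theorem, I = I_cm + md² = 0.4328 + 0.8656 = 1.298 kg·m².
T = 2π√(I/(mgd)) = 2π√(1.298/(2.79 × 1.63 × 0.557)) = 4.50 s.

4.50 s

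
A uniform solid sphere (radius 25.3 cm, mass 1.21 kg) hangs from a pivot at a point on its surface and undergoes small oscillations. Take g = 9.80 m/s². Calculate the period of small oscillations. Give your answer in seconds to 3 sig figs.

I_cm = (2/5)mr² = 0.03098 kg·m². The pivot is at distance d = 0.253 m from the centre of mass.
By the parallel-axis theorem, I = I_cm + md² = 0.03098 + 0.07745 = 0.1084 kg·m².
T = 2π√(I/(mgd)) = 2π√(0.1084/(1.21 × 9.80 × 0.253)) = 1.19 s.

1.19 s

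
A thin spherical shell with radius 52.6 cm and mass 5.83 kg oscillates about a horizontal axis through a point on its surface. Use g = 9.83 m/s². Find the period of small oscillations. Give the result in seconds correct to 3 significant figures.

1.88 s

I_cm = (2/3)mr² = 1.075 kg·m². The pivot is at distance d = 0.526 m from the centre of mass.
By the parallel-axis theorem, I = I_cm + md² = 1.075 + 1.613 = 2.688 kg·m².
T = 2π√(I/(mgd)) = 2π√(2.688/(5.83 × 9.83 × 0.526)) = 1.88 s.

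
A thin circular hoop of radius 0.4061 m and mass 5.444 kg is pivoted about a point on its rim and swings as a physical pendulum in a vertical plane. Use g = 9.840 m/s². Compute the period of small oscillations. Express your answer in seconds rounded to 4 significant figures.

1.805 s

I_cm = mr² = 0.89781 kg·m². The pivot is at distance d = 0.4061 m from the centre of mass.
By the parallel-axis theorem, I = I_cm + md² = 0.89781 + 0.89781 = 1.7956 kg·m².
T = 2π√(I/(mgd)) = 2π√(1.7956/(5.444 × 9.840 × 0.4061)) = 1.805 s.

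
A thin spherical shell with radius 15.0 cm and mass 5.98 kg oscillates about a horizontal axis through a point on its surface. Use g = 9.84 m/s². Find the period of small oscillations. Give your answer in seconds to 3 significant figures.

I_cm = (2/3)mr² = 0.08970 kg·m². The pivot is at distance d = 0.150 m from the centre of mass.
By the parallel-axis theorem, I = I_cm + md² = 0.08970 + 0.1346 = 0.2243 kg·m².
T = 2π√(I/(mgd)) = 2π√(0.2243/(5.98 × 9.84 × 0.150)) = 1.00 s.

1.00 s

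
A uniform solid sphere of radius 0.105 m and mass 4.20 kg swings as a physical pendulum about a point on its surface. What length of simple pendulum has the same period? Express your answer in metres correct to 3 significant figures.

The equivalent simple-pendulum length is L_eq = I/(md), where I is about the pivot and d = 0.1050 m.
I_cm = (2/5)mR² = 0.01852 kg·m², so I = I_cm + md² = 0.01852 + 0.04630 = 0.06483 kg·m².
L_eq = 0.06483/(4.20 × 0.1050) = 0.147 m.

0.147 m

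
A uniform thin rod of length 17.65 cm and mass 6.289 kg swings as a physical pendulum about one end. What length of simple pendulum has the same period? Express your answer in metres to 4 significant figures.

0.1177 m

The equivalent simple-pendulum length is L_eq = I/(md), where I is about the pivot and d = 0.088250 m.
I_cm = (1/12)mL² = 0.016326 kg·m², so I = I_cm + md² = 0.016326 + 0.048979 = 0.065306 kg·m².
L_eq = 0.065306/(6.289 × 0.088250) = 0.1177 m.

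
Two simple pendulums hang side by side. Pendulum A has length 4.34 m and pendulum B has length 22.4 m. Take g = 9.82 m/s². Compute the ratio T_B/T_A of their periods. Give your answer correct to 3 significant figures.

2.27

T ∝ √L, so T_B/T_A = √(L_B/L_A) = √(22.4/4.34) = 2.27.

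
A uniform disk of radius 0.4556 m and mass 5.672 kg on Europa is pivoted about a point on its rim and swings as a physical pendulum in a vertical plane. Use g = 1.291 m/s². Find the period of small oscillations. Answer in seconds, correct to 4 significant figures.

4.571 s

I_cm = ½mr² = 0.58867 kg·m². The pivot is at distance d = 0.4556 m from the centre of mass.
By the parallel-axis theorem, I = I_cm + md² = 0.58867 + 1.1773 = 1.7660 kg·m².
T = 2π√(I/(mgd)) = 2π√(1.7660/(5.672 × 1.291 × 0.4556)) = 4.571 s.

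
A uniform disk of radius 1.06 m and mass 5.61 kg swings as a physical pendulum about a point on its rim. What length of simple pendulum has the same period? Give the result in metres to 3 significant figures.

1.59 m

The equivalent simple-pendulum length is L_eq = I/(md), where I is about the pivot and d = 1.060 m.
I_cm = ½mR² = 3.152 kg·m², so I = I_cm + md² = 3.152 + 6.303 = 9.455 kg·m².
L_eq = 9.455/(5.61 × 1.060) = 1.59 m.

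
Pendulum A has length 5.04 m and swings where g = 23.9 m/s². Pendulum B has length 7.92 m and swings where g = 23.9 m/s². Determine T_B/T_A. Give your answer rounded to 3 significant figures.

T = 2π√(L/g), so T_B/T_A = √((L_B/g_B)/(L_A/g_A)) = √((7.92/23.9)/(5.04/23.9)) = 1.25.

1.25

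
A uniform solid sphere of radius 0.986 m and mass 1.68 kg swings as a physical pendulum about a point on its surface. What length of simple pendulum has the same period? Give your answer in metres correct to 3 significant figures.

The equivalent simple-pendulum length is L_eq = I/(md), where I is about the pivot and d = 0.9860 m.
I_cm = (2/5)mR² = 0.6533 kg·m², so I = I_cm + md² = 0.6533 + 1.633 = 2.287 kg·m².
L_eq = 2.287/(1.68 × 0.9860) = 1.38 m.

1.38 m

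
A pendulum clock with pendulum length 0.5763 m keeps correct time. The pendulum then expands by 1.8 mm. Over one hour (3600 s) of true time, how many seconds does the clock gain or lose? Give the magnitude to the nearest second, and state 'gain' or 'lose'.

T ∝ √L, so T'/T = √(0.57810/0.5763) = 1.00156.
In 3600 s of true time the clock registers 3600/1.00156 = 3594.4 s, so it loses 6 s.

lose 6 s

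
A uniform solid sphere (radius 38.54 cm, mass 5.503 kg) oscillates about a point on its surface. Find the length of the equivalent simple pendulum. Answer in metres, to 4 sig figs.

The equivalent simple-pendulum length is L_eq = I/(md), where I is about the pivot and d = 0.38540 m.
I_cm = (2/5)mR² = 0.32695 kg·m², so I = I_cm + md² = 0.32695 + 0.81738 = 1.1443 kg·m².
L_eq = 1.1443/(5.503 × 0.38540) = 0.5396 m.

0.5396 m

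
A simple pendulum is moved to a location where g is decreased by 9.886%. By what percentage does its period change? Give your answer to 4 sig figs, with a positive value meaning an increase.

5.343%

T ∝ 1/√g, so T'/T = 1/√(0.90114) = 1.0534.
Percentage change in T = (1.0534 − 1) × 100% = 5.343%.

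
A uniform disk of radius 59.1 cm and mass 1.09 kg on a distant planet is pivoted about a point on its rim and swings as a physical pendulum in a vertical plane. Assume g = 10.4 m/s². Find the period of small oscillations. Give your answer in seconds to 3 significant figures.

I_cm = ½mr² = 0.1904 kg·m². The pivot is at distance d = 0.591 m from the centre of mass.
By the parallel-axis theorem, I = I_cm + md² = 0.1904 + 0.3807 = 0.5711 kg·m².
T = 2π√(I/(mgd)) = 2π√(0.5711/(1.09 × 10.4 × 0.591)) = 1.83 s.

1.83 s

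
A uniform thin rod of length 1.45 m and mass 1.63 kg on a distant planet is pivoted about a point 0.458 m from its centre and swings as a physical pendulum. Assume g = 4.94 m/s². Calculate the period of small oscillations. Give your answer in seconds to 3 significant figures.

For a physical pendulum T = 2π√(I/(mgd)), with d = 0.4580 m from pivot to centre of mass.
I_cm = mL²/12 = 1.63 × 1.45²/12 = 0.2856 kg·m²; I = I_cm + md² = 0.2856 + 1.63 × 0.4580² = 0.6275 kg·m².
T = 2π√(0.6275/(1.63 × 4.94 × 0.4580)) = 2.59 s.

2.59 s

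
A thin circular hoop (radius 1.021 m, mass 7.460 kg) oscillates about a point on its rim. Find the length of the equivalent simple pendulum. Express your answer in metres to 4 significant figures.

2.042 m

The equivalent simple-pendulum length is L_eq = I/(md), where I is about the pivot and d = 1.0210 m.
I_cm = mR² = 7.7766 kg·m², so I = I_cm + md² = 7.7766 + 7.7766 = 15.553 kg·m².
L_eq = 15.553/(7.460 × 1.0210) = 2.042 m.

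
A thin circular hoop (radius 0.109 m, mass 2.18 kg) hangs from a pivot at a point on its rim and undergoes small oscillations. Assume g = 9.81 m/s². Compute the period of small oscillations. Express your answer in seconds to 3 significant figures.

I_cm = mr² = 0.02590 kg·m². The pivot is at distance d = 0.109 m from the centre of mass.
By the parallel-axis theorem, I = I_cm + md² = 0.02590 + 0.02590 = 0.05180 kg·m².
T = 2π√(I/(mgd)) = 2π√(0.05180/(2.18 × 9.81 × 0.109)) = 0.937 s.

0.937 s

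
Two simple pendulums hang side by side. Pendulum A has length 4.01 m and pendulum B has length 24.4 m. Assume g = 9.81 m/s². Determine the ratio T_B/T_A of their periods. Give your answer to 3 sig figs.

T ∝ √L, so T_B/T_A = √(L_B/L_A) = √(24.4/4.01) = 2.47.

2.47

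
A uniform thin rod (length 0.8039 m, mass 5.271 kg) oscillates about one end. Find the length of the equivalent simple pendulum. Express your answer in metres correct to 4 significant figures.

The equivalent simple-pendulum length is L_eq = I/(md), where I is about the pivot and d = 0.40195 m.
I_cm = (1/12)mL² = 0.28387 kg·m², so I = I_cm + md² = 0.28387 + 0.85160 = 1.1355 kg·m².
L_eq = 1.1355/(5.271 × 0.40195) = 0.5359 m.

0.5359 m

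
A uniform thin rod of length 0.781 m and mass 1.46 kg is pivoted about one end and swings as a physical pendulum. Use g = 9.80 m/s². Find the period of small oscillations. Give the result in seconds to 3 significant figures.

For a physical pendulum T = 2π√(I/(mgd)), with d = 0.3905 m from pivot to centre of mass.
I_cm = mL²/12 = 1.46 × 0.781²/12 = 0.07421 kg·m²; I = I_cm + md² = 0.07421 + 1.46 × 0.3905² = 0.2968 kg·m².
T = 2π√(0.2968/(1.46 × 9.80 × 0.3905)) = 1.45 s.

1.45 s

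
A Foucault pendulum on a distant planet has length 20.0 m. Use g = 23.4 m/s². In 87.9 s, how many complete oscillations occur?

15

T = 2π√(L/g) = 2π√(20.0/23.4) = 5.809 s.
Number of complete oscillations = ⌊87.9/5.809⌋ = ⌊15.13⌋ = 15.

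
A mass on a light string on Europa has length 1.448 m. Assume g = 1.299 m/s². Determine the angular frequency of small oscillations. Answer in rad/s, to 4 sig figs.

0.9472 rad/s

ω = √(g/L) = √(1.299/1.448) = 0.9472 rad/s.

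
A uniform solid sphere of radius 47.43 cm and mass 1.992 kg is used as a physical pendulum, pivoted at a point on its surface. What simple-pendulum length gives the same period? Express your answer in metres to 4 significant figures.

0.6640 m

The equivalent simple-pendulum length is L_eq = I/(md), where I is about the pivot and d = 0.47430 m.
I_cm = (2/5)mR² = 0.17925 kg·m², so I = I_cm + md² = 0.17925 + 0.44812 = 0.62737 kg·m².
L_eq = 0.62737/(1.992 × 0.47430) = 0.6640 m.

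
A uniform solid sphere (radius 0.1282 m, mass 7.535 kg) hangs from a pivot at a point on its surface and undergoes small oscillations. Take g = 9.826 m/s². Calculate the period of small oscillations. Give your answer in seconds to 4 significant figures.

0.8492 s

I_cm = (2/5)mr² = 0.049536 kg·m². The pivot is at distance d = 0.1282 m from the centre of mass.
By the parallel-axis theorem, I = I_cm + md² = 0.049536 + 0.12384 = 0.17338 kg·m².
T = 2π√(I/(mgd)) = 2π√(0.17338/(7.535 × 9.826 × 0.1282)) = 0.8492 s.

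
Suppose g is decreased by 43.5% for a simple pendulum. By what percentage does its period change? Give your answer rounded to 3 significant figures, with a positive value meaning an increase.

T ∝ 1/√g, so T'/T = 1/√(0.5650) = 1.330.
Percentage change in T = (1.330 − 1) × 100% = 33.0%.

33.0%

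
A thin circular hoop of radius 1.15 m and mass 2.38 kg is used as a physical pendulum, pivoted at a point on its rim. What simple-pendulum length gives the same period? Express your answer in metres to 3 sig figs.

The equivalent simple-pendulum length is L_eq = I/(md), where I is about the pivot and d = 1.150 m.
I_cm = mR² = 3.148 kg·m², so I = I_cm + md² = 3.148 + 3.148 = 6.295 kg·m².
L_eq = 6.295/(2.38 × 1.150) = 2.30 m.

2.30 m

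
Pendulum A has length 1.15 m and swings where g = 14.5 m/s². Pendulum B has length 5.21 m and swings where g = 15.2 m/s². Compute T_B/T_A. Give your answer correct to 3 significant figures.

2.08

T = 2π√(L/g), so T_B/T_A = √((L_B/g_B)/(L_A/g_A)) = √((5.21/15.2)/(1.15/14.5)) = 2.08.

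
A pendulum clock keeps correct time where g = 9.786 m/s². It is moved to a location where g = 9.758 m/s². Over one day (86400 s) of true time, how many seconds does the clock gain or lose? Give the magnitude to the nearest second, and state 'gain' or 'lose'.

The clock's period scales as T ∝ 1/√g, so T'/T = √(9.786/9.758) = 1.00143.
In 86400 s of true time the clock registers 86400/1.00143 = 86276.3 s, so it loses 124 s.

lose 124 s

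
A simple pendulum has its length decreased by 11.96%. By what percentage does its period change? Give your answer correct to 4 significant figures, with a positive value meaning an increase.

-6.170%

T ∝ √L, so T'/T = √(0.88040) = 0.93830.
Percentage change in T = (0.93830 − 1) × 100% = -6.170%.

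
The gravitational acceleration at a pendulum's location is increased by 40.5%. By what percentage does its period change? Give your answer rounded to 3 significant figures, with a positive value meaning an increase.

-15.6%

T ∝ 1/√g, so T'/T = 1/√(1.405) = 0.8436.
Percentage change in T = (0.8436 − 1) × 100% = -15.6%.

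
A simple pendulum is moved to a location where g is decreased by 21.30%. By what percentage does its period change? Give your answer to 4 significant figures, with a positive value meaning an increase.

12.72%

T ∝ 1/√g, so T'/T = 1/√(0.78700) = 1.1272.
Percentage change in T = (1.1272 − 1) × 100% = 12.72%.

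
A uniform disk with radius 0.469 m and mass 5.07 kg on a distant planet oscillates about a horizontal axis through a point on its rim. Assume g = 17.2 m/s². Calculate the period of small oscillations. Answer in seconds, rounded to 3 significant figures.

I_cm = ½mr² = 0.5576 kg·m². The pivot is at distance d = 0.469 m from the centre of mass.
By the parallel-axis theorem, I = I_cm + md² = 0.5576 + 1.115 = 1.673 kg·m².
T = 2π√(I/(mgd)) = 2π√(1.673/(5.07 × 17.2 × 0.469)) = 1.27 s.

1.27 s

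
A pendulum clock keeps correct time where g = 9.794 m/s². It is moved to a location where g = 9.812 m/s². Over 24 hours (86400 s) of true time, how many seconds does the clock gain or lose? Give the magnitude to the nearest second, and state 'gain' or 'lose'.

gain 79 s

The clock's period scales as T ∝ 1/√g, so T'/T = √(9.794/9.812) = 0.999082.
In 86400 s of true time the clock registers 86400/0.999082 = 86479.4 s, so it gains 79 s.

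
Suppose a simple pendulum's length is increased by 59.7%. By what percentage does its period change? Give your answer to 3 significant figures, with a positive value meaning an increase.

26.4%

T ∝ √L, so T'/T = √(1.597) = 1.264.
Percentage change in T = (1.264 − 1) × 100% = 26.4%.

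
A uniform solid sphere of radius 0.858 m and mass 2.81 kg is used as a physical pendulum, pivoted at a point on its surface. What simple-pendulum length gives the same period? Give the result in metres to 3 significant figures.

1.20 m

The equivalent simple-pendulum length is L_eq = I/(md), where I is about the pivot and d = 0.8580 m.
I_cm = (2/5)mR² = 0.8274 kg·m², so I = I_cm + md² = 0.8274 + 2.069 = 2.896 kg·m².
L_eq = 2.896/(2.81 × 0.8580) = 1.20 m.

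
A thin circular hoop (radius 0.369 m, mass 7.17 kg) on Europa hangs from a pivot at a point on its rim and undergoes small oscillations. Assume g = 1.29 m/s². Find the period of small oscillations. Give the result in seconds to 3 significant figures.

I_cm = mr² = 0.9763 kg·m². The pivot is at distance d = 0.369 m from the centre of mass.
By the parallel-axis theorem, I = I_cm + md² = 0.9763 + 0.9763 = 1.953 kg·m².
T = 2π√(I/(mgd)) = 2π√(1.953/(7.17 × 1.29 × 0.369)) = 4.75 s.

4.75 s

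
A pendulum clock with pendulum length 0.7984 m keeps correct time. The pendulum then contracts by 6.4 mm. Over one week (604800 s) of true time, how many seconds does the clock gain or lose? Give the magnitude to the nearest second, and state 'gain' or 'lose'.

T ∝ √L, so T'/T = √(0.79200/0.7984) = 0.995984.
In 604800 s of true time the clock registers 604800/0.995984 = 607238.7 s, so it gains 2439 s.

gain 2439 s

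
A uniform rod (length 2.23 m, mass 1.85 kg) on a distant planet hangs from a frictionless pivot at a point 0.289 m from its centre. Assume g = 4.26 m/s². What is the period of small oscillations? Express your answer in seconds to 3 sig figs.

For a physical pendulum T = 2π√(I/(mgd)), with d = 0.2890 m from pivot to centre of mass.
I_cm = mL²/12 = 1.85 × 2.23²/12 = 0.7667 kg·m²; I = I_cm + md² = 0.7667 + 1.85 × 0.2890² = 0.9212 kg·m².
T = 2π√(0.9212/(1.85 × 4.26 × 0.2890)) = 4.00 s.

4.00 s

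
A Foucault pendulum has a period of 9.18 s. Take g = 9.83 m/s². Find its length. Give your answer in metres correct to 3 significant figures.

From T = 2π√(L/g), L = gT²/(4π²) = 9.83 × 9.180²/(4π²) = 21.0 m.

21.0 m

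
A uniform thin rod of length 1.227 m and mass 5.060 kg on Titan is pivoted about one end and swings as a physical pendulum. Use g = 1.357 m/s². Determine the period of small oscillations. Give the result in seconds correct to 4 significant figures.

4.878 s

For a physical pendulum T = 2π√(I/(mgd)), with d = 0.61350 m from pivot to centre of mass.
I_cm = mL²/12 = 5.060 × 1.227²/12 = 0.63483 kg·m²; I = I_cm + md² = 0.63483 + 5.060 × 0.61350² = 2.5393 kg·m².
T = 2π√(2.5393/(5.060 × 1.357 × 0.61350)) = 4.878 s.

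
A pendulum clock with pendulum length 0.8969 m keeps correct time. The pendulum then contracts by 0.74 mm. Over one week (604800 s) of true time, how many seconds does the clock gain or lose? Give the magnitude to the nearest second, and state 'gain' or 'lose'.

gain 250 s

T ∝ √L, so T'/T = √(0.89616/0.8969) = 0.999587.
In 604800 s of true time the clock registers 604800/0.999587 = 605049.7 s, so it gains 250 s.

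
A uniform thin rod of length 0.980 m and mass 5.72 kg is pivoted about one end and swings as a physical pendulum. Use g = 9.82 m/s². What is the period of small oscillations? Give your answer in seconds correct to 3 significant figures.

1.62 s

For a physical pendulum T = 2π√(I/(mgd)), with d = 0.4900 m from pivot to centre of mass.
I_cm = mL²/12 = 5.72 × 0.980²/12 = 0.4578 kg·m²; I = I_cm + md² = 0.4578 + 5.72 × 0.4900² = 1.831 kg·m².
T = 2π√(1.831/(5.72 × 9.82 × 0.4900)) = 1.62 s.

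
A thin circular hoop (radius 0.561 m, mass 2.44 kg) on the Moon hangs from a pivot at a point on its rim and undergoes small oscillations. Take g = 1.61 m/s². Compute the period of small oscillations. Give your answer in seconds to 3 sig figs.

I_cm = mr² = 0.7679 kg·m². The pivot is at distance d = 0.561 m from the centre of mass.
By the parallel-axis theorem, I = I_cm + md² = 0.7679 + 0.7679 = 1.536 kg·m².
T = 2π√(I/(mgd)) = 2π√(1.536/(2.44 × 1.61 × 0.561)) = 5.25 s.

5.25 s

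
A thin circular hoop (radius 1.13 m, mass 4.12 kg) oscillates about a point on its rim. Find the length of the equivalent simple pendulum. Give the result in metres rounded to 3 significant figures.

2.26 m

The equivalent simple-pendulum length is L_eq = I/(md), where I is about the pivot and d = 1.130 m.
I_cm = mR² = 5.261 kg·m², so I = I_cm + md² = 5.261 + 5.261 = 10.52 kg·m².
L_eq = 10.52/(4.12 × 1.130) = 2.26 m.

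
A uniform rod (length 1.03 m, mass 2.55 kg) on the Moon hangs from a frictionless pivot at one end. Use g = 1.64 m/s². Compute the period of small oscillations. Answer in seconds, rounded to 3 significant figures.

4.07 s

For a physical pendulum T = 2π√(I/(mgd)), with d = 0.5150 m from pivot to centre of mass.
I_cm = mL²/12 = 2.55 × 1.03²/12 = 0.2254 kg·m²; I = I_cm + md² = 0.2254 + 2.55 × 0.5150² = 0.9018 kg·m².
T = 2π√(0.9018/(2.55 × 1.64 × 0.5150)) = 4.07 s.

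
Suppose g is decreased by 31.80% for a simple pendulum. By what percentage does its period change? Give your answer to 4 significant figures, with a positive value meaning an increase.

T ∝ 1/√g, so T'/T = 1/√(0.68200) = 1.2109.
Percentage change in T = (1.2109 − 1) × 100% = 21.09%.

21.09%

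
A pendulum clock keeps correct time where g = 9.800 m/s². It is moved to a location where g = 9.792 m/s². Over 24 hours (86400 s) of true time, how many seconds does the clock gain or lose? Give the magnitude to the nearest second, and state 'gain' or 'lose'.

lose 35 s

The clock's period scales as T ∝ 1/√g, so T'/T = √(9.800/9.792) = 1.00041.
In 86400 s of true time the clock registers 86400/1.00041 = 86364.7 s, so it loses 35 s.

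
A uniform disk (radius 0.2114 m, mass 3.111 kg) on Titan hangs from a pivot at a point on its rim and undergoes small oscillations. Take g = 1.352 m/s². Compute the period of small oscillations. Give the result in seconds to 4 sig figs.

3.043 s

I_cm = ½mr² = 0.069515 kg·m². The pivot is at distance d = 0.2114 m from the centre of mass.
By the parallel-axis theorem, I = I_cm + md² = 0.069515 + 0.13903 = 0.20855 kg·m².
T = 2π√(I/(mgd)) = 2π√(0.20855/(3.111 × 1.352 × 0.2114)) = 3.043 s.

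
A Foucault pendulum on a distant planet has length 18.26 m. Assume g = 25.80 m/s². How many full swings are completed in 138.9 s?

26

T = 2π√(L/g) = 2π√(18.26/25.80) = 5.2859 s.
Number of complete oscillations = ⌊138.9/5.2859⌋ = ⌊26.277⌋ = 26.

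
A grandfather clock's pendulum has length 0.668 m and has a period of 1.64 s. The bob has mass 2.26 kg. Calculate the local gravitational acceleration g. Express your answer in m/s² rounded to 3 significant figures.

9.81 m/s²

From T = 2π√(L/g), g = 4π²L/T² = 4π² × 0.668/1.640² = 9.81 m/s².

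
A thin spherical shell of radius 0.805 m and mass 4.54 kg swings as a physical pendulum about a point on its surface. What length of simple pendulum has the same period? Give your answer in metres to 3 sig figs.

The equivalent simple-pendulum length is L_eq = I/(md), where I is about the pivot and d = 0.8050 m.
I_cm = (2/3)mR² = 1.961 kg·m², so I = I_cm + md² = 1.961 + 2.942 = 4.903 kg·m².
L_eq = 4.903/(4.54 × 0.8050) = 1.34 m.

1.34 m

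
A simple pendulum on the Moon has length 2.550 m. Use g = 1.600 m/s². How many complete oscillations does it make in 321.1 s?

T = 2π√(L/g) = 2π√(2.550/1.600) = 7.9321 s.
Number of complete oscillations = ⌊321.1/7.9321⌋ = ⌊40.481⌋ = 40.

40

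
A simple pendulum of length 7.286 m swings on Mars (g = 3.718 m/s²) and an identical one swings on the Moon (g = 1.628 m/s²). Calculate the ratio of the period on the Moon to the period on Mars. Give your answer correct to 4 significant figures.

T ∝ 1/√g, so T₂/T₁ = √(g₁/g₂) = √(3.718/1.628) = 1.511.

1.511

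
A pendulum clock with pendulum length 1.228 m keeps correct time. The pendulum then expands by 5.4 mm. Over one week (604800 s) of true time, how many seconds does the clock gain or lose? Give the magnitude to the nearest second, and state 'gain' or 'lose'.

T ∝ √L, so T'/T = √(1.23340/1.228) = 1.00220.
In 604800 s of true time the clock registers 604800/1.00220 = 603474.6 s, so it loses 1325 s.

lose 1325 s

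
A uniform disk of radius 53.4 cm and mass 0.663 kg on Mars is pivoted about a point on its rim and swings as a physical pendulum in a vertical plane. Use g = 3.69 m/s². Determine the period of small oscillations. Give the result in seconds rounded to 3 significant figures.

2.93 s

I_cm = ½mr² = 0.09453 kg·m². The pivot is at distance d = 0.534 m from the centre of mass.
By the parallel-axis theorem, I = I_cm + md² = 0.09453 + 0.1891 = 0.2836 kg·m².
T = 2π√(I/(mgd)) = 2π√(0.2836/(0.663 × 3.69 × 0.534)) = 2.93 s.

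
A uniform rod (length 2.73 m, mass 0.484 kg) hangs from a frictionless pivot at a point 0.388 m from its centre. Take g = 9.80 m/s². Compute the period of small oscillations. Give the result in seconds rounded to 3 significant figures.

For a physical pendulum T = 2π√(I/(mgd)), with d = 0.3880 m from pivot to centre of mass.
I_cm = mL²/12 = 0.484 × 2.73²/12 = 0.3006 kg·m²; I = I_cm + md² = 0.3006 + 0.484 × 0.3880² = 0.3735 kg·m².
T = 2π√(0.3735/(0.484 × 9.80 × 0.3880)) = 2.83 s.

2.83 s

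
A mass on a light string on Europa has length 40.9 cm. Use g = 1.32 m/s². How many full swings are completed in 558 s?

T = 2π√(L/g) = 2π√(0.409/1.32) = 3.497 s.
Number of complete oscillations = ⌊558/3.497⌋ = ⌊159.5⌋ = 159.

159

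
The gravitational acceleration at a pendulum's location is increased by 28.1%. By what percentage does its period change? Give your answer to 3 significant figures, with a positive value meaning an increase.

-11.6%

T ∝ 1/√g, so T'/T = 1/√(1.281) = 0.8835.
Percentage change in T = (0.8835 − 1) × 100% = -11.6%.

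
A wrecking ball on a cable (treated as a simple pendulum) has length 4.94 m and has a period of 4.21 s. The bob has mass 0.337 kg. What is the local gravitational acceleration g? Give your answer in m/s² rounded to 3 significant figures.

From T = 2π√(L/g), g = 4π²L/T² = 4π² × 4.94/4.210² = 11.0 m/s².

11.0 m/s²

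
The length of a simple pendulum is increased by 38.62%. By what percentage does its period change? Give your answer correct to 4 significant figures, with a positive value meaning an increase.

T ∝ √L, so T'/T = √(1.3862) = 1.1774.
Percentage change in T = (1.1774 − 1) × 100% = 17.74%.

17.74%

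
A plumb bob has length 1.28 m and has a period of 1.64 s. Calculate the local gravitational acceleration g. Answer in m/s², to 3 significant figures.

18.8 m/s²

From T = 2π√(L/g), g = 4π²L/T² = 4π² × 1.28/1.640² = 18.8 m/s².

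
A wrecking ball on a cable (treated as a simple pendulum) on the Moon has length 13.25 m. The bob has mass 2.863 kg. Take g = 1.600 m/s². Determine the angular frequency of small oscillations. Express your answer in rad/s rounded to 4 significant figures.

0.3475 rad/s

ω = √(g/L) = √(1.600/13.25) = 0.3475 rad/s.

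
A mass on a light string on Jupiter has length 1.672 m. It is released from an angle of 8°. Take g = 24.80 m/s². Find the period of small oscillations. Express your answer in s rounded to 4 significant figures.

1.631 s

T = 2π√(L/g) = 2π√(1.672/24.80) = 2π × 0.25965 = 1.631 s.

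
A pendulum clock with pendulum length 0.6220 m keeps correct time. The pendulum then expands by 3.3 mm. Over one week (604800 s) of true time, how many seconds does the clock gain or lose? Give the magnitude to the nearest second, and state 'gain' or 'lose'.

T ∝ √L, so T'/T = √(0.62530/0.6220) = 1.00265.
In 604800 s of true time the clock registers 604800/1.00265 = 603202.0 s, so it loses 1598 s.

lose 1598 s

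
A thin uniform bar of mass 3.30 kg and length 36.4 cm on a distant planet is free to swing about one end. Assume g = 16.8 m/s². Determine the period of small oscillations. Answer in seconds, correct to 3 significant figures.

For a physical pendulum T = 2π√(I/(mgd)), with d = 0.1820 m from pivot to centre of mass.
I_cm = mL²/12 = 3.30 × 0.364²/12 = 0.03644 kg·m²; I = I_cm + md² = 0.03644 + 3.30 × 0.1820² = 0.1457 kg·m².
T = 2π√(0.1457/(3.30 × 16.8 × 0.1820)) = 0.755 s.

0.755 s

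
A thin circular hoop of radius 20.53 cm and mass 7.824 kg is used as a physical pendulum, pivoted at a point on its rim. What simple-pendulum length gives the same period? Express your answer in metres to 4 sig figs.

0.4106 m

The equivalent simple-pendulum length is L_eq = I/(md), where I is about the pivot and d = 0.20530 m.
I_cm = mR² = 0.32977 kg·m², so I = I_cm + md² = 0.32977 + 0.32977 = 0.65953 kg·m².
L_eq = 0.65953/(7.824 × 0.20530) = 0.4106 m.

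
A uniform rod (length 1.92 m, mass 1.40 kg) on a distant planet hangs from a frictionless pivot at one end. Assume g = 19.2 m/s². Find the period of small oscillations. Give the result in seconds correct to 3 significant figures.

1.62 s

For a physical pendulum T = 2π√(I/(mgd)), with d = 0.9600 m from pivot to centre of mass.
I_cm = mL²/12 = 1.40 × 1.92²/12 = 0.4301 kg·m²; I = I_cm + md² = 0.4301 + 1.40 × 0.9600² = 1.720 kg·m².
T = 2π√(1.720/(1.40 × 19.2 × 0.9600)) = 1.62 s.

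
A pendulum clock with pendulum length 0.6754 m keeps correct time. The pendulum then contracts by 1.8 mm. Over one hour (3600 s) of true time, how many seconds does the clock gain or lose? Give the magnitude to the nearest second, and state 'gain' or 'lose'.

gain 5 s

T ∝ √L, so T'/T = √(0.67360/0.6754) = 0.998667.
In 3600 s of true time the clock registers 3600/0.998667 = 3604.8 s, so it gains 5 s.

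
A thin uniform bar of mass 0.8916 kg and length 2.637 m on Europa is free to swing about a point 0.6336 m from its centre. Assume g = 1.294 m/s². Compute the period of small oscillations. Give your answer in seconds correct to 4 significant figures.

6.873 s

For a physical pendulum T = 2π√(I/(mgd)), with d = 0.63360 m from pivot to centre of mass.
I_cm = mL²/12 = 0.8916 × 2.637²/12 = 0.51667 kg·m²; I = I_cm + md² = 0.51667 + 0.8916 × 0.63360² = 0.87460 kg·m².
T = 2π√(0.87460/(0.8916 × 1.294 × 0.63360)) = 6.873 s.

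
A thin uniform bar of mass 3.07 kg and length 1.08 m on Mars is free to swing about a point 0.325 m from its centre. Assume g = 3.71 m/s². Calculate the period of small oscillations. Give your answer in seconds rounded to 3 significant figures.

2.58 s

For a physical pendulum T = 2π√(I/(mgd)), with d = 0.3250 m from pivot to centre of mass.
I_cm = mL²/12 = 3.07 × 1.08²/12 = 0.2984 kg·m²; I = I_cm + md² = 0.2984 + 3.07 × 0.3250² = 0.6227 kg·m².
T = 2π√(0.6227/(3.07 × 3.71 × 0.3250)) = 2.58 s.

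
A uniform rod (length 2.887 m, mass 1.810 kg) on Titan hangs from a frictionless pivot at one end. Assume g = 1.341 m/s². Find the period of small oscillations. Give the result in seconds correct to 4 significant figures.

7.527 s

For a physical pendulum T = 2π√(I/(mgd)), with d = 1.4435 m from pivot to centre of mass.
I_cm = mL²/12 = 1.810 × 2.887²/12 = 1.2572 kg·m²; I = I_cm + md² = 1.2572 + 1.810 × 1.4435² = 5.0286 kg·m².
T = 2π√(5.0286/(1.810 × 1.341 × 1.4435)) = 7.527 s.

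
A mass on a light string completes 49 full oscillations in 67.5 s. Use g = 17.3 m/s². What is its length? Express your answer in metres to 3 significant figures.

0.832 m

T = 67.5/49 = 1.378 s.
From T = 2π√(L/g), L = gT²/(4π²) = 17.3 × 1.378²/(4π²) = 0.832 m.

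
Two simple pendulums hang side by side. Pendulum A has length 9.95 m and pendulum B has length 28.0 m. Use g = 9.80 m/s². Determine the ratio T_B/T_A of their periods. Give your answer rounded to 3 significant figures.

T ∝ √L, so T_B/T_A = √(L_B/L_A) = √(28.0/9.95) = 1.68.

1.68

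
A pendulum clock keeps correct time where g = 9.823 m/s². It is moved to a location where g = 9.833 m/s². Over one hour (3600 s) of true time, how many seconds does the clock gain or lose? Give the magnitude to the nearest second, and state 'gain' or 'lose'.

The clock's period scales as T ∝ 1/√g, so T'/T = √(9.823/9.833) = 0.999491.
In 3600 s of true time the clock registers 3600/0.999491 = 3601.8 s, so it gains 2 s.

gain 2 s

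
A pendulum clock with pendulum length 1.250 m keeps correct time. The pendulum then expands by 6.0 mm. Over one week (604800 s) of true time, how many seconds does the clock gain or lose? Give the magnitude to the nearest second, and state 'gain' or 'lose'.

T ∝ √L, so T'/T = √(1.25600/1.250) = 1.00240.
In 604800 s of true time the clock registers 604800/1.00240 = 603353.7 s, so it loses 1446 s.

lose 1446 s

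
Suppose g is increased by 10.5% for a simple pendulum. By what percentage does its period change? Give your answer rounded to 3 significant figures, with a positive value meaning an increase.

-4.87%

T ∝ 1/√g, so T'/T = 1/√(1.105) = 0.9513.
Percentage change in T = (0.9513 − 1) × 100% = -4.87%.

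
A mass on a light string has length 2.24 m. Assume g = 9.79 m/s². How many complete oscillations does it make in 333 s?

T = 2π√(L/g) = 2π√(2.24/9.79) = 3.005 s.
Number of complete oscillations = ⌊333/3.005⌋ = ⌊110.8⌋ = 110.

110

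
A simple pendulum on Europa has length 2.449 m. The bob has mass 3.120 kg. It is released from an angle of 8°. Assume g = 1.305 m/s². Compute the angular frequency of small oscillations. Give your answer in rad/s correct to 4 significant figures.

ω = √(g/L) = √(1.305/2.449) = 0.7300 rad/s.

0.7300 rad/s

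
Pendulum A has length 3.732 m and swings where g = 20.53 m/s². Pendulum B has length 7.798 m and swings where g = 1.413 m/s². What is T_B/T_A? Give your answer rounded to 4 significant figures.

T = 2π√(L/g), so T_B/T_A = √((L_B/g_B)/(L_A/g_A)) = √((7.798/1.413)/(3.732/20.53)) = 5.510.

5.510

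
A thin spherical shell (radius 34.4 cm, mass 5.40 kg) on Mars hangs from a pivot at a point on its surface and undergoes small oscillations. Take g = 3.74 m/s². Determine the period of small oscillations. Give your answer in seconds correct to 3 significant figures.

I_cm = (2/3)mr² = 0.4260 kg·m². The pivot is at distance d = 0.344 m from the centre of mass.
By the parallel-axis theorem, I = I_cm + md² = 0.4260 + 0.6390 = 1.065 kg·m².
T = 2π√(I/(mgd)) = 2π√(1.065/(5.40 × 3.74 × 0.344)) = 2.46 s.

2.46 s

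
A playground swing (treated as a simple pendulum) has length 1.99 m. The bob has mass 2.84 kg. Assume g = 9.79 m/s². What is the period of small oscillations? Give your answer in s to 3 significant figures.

T = 2π√(L/g) = 2π√(1.99/9.79) = 2π × 0.4509 = 2.83 s.

2.83 s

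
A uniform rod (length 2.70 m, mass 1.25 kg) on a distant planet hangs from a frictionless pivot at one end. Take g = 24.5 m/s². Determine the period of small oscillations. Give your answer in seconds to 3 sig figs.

For a physical pendulum T = 2π√(I/(mgd)), with d = 1.350 m from pivot to centre of mass.
I_cm = mL²/12 = 1.25 × 2.70²/12 = 0.7594 kg·m²; I = I_cm + md² = 0.7594 + 1.25 × 1.350² = 3.038 kg·m².
T = 2π√(3.038/(1.25 × 24.5 × 1.350)) = 1.70 s.

1.70 s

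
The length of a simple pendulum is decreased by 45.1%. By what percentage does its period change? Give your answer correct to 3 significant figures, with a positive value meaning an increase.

-25.9%

T ∝ √L, so T'/T = √(0.5490) = 0.7409.
Percentage change in T = (0.7409 − 1) × 100% = -25.9%.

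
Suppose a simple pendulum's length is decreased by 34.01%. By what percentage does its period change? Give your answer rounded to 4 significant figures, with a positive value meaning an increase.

-18.77%

T ∝ √L, so T'/T = √(0.65990) = 0.81234.
Percentage change in T = (0.81234 − 1) × 100% = -18.77%.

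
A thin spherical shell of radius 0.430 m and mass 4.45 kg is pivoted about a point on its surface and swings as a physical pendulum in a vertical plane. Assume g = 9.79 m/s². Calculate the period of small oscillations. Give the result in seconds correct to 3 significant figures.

1.70 s

I_cm = (2/3)mr² = 0.5485 kg·m². The pivot is at distance d = 0.430 m from the centre of mass.
By the parallel-axis theorem, I = I_cm + md² = 0.5485 + 0.8228 = 1.371 kg·m².
T = 2π√(I/(mgd)) = 2π√(1.371/(4.45 × 9.79 × 0.430)) = 1.70 s.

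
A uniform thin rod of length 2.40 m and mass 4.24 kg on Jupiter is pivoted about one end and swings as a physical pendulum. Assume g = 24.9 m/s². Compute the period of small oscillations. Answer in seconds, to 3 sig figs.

1.59 s

For a physical pendulum T = 2π√(I/(mgd)), with d = 1.200 m from pivot to centre of mass.
I_cm = mL²/12 = 4.24 × 2.40²/12 = 2.035 kg·m²; I = I_cm + md² = 2.035 + 4.24 × 1.200² = 8.141 kg·m².
T = 2π√(8.141/(4.24 × 24.9 × 1.200)) = 1.59 s.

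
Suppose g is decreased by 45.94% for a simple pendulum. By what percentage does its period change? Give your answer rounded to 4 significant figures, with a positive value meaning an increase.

36.01%

T ∝ 1/√g, so T'/T = 1/√(0.54060) = 1.3601.
Percentage change in T = (1.3601 − 1) × 100% = 36.01%.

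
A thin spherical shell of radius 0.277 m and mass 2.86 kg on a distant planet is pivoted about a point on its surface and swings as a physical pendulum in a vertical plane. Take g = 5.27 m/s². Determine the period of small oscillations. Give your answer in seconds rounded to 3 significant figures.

1.86 s

I_cm = (2/3)mr² = 0.1463 kg·m². The pivot is at distance d = 0.277 m from the centre of mass.
By the parallel-axis theorem, I = I_cm + md² = 0.1463 + 0.2194 = 0.3657 kg·m².
T = 2π√(I/(mgd)) = 2π√(0.3657/(2.86 × 5.27 × 0.277)) = 1.86 s.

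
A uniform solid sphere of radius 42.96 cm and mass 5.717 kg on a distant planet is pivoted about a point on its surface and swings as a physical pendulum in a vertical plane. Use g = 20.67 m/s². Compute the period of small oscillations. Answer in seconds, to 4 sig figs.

I_cm = (2/5)mr² = 0.42204 kg·m². The pivot is at distance d = 0.4296 m from the centre of mass.
By the parallel-axis theorem, I = I_cm + md² = 0.42204 + 1.0551 = 1.4772 kg·m².
T = 2π√(I/(mgd)) = 2π√(1.4772/(5.717 × 20.67 × 0.4296)) = 1.072 s.

1.072 s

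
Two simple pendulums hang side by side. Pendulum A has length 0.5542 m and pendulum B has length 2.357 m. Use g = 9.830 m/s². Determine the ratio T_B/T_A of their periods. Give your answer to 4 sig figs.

2.062

T ∝ √L, so T_B/T_A = √(L_B/L_A) = √(2.357/0.5542) = 2.062.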